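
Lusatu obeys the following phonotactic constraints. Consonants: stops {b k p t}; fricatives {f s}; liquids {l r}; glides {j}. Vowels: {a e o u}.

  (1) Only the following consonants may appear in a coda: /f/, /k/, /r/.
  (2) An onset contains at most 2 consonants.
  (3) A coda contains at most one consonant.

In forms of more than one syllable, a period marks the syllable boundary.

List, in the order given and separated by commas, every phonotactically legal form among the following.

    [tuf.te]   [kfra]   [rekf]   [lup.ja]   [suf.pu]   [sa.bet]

[tuf.te] — σ1 onset /t/, coda /f/ ok; σ2 onset /t/, coda /∅/ ok → phonotactically legal
[kfra] — violates constraint 2: syllable 1 onset /kfr/ has 3 consonants (> 2) → phonotactically illegal
[rekf] — violates constraint 3: syllable 1 coda /kf/ has 2 consonants (> 1) → phonotactically illegal
[lup.ja] — violates constraint 1: syllable 1 coda contains /p/, which is not a licensed coda consonant → phonotactically illegal
[suf.pu] — σ1 onset /s/, coda /f/ ok; σ2 onset /p/, coda /∅/ ok → phonotactically legal
[sa.bet] — violates constraint 1: syllable 2 coda contains /t/, which is not a licensed coda consonant → phonotactically illegal

[tuf.te], [suf.pu]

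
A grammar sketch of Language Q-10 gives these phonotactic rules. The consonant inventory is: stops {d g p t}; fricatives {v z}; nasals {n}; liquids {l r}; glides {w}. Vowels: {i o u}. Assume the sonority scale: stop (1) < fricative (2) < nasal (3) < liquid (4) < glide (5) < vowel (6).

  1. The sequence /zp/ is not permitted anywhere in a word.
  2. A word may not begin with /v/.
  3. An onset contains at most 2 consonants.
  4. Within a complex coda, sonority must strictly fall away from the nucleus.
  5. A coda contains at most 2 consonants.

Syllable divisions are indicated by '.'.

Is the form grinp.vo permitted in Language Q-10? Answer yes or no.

grinp.vo — σ1 onset /gr/ (2C), coda /np/ (3→1 falls) ok; σ2 onset /v/, coda /∅/ ok → permitted

yes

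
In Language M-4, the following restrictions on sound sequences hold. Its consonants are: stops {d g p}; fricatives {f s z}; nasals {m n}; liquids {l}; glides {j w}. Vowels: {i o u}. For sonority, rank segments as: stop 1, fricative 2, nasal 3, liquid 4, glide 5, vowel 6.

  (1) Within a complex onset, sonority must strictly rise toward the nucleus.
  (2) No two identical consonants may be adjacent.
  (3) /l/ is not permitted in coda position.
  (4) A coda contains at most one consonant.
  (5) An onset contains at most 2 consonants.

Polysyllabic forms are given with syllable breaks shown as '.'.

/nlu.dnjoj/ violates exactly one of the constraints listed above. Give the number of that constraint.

/nlu.dnjoj/: syllable 2 onset /dnj/ has 3 consonants (> 2).
This is a violation of constraint 5: "An onset contains at most 2 consonants."
The remaining constraints (1, 2, 3, 4) are satisfied.

5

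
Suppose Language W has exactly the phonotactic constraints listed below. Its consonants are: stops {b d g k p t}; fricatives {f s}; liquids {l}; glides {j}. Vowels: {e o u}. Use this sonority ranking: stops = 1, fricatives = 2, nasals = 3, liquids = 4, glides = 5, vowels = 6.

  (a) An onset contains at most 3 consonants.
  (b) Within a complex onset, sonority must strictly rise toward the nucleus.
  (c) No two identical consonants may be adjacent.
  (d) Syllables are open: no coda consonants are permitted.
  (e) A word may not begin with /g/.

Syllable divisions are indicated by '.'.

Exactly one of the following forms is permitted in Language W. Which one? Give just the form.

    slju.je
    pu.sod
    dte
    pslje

slju.je

slju.je — σ1 onset /slj/ (2→4→5 rises), coda /∅/ ok; σ2 onset /j/, coda /∅/ ok → permitted
pu.sod — violates constraint (d): syllable 2 coda /d/ has 1 consonant (> 0) → not permitted
dte — violates constraint (b): syllable 1 onset /dt/: /d/ (stop, 1) → /t/ (stop, 1) does not rise → not permitted
pslje — violates constraint (a): syllable 1 onset /pslj/ has 4 consonants (> 3) → not permitted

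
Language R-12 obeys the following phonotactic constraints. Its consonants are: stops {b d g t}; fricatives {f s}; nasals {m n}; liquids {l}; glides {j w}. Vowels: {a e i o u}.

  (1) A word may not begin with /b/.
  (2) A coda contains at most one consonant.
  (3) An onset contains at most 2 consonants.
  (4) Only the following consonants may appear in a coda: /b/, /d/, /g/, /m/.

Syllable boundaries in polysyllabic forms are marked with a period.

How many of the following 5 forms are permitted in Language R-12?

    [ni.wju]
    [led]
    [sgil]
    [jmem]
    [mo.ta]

[ni.wju] — σ1 onset /n/, coda /∅/ ok; σ2 onset /wj/ (2C), coda /∅/ ok → permitted
[led] — σ1 onset /l/, coda /d/ ok → permitted
[sgil] — violates constraint 4: syllable 1 coda contains /l/, which is not a licensed coda consonant → not permitted
[jmem] — σ1 onset /jm/ (2C), coda /m/ ok → permitted
[mo.ta] — σ1 onset /m/, coda /∅/ ok; σ2 onset /t/, coda /∅/ ok → permitted
Permitted: [ni.wju], [led], [jmem], [mo.ta] → 4.

4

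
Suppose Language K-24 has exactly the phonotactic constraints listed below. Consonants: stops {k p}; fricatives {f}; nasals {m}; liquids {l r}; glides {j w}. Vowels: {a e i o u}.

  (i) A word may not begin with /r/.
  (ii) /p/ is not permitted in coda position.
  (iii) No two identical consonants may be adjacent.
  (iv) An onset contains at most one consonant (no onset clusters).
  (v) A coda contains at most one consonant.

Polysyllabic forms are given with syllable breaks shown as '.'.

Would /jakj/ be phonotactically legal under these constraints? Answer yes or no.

/jakj/ — violates constraint (v): syllable 1 coda /kj/ has 2 consonants (> 1) → phonotactically illegal

no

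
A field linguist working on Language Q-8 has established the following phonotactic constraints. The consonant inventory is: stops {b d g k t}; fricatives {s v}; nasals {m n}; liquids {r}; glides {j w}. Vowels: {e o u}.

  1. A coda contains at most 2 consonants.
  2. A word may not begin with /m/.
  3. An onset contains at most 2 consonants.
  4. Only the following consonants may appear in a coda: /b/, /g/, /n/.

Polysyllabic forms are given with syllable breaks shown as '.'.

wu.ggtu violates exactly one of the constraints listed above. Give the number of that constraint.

wu.ggtu: syllable 2 onset /ggt/ has 3 consonants (> 2).
This is a violation of constraint 3: "An onset contains at most 2 consonants."
The remaining constraints (1, 2, 4) are satisfied.

3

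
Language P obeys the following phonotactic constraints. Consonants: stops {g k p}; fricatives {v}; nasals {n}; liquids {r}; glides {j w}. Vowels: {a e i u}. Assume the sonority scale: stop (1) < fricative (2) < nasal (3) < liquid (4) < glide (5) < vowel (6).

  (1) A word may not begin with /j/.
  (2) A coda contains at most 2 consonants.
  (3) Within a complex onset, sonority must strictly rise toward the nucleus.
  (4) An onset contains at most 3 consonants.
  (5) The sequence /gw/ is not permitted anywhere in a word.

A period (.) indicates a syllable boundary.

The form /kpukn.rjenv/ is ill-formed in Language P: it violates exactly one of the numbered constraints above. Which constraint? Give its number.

3

/kpukn.rjenv/: syllable 1 onset /kp/: /k/ (stop, 1) → /p/ (stop, 1) does not rise.
This is a violation of constraint 3: "Within a complex onset, sonority must strictly rise toward the nucleus."
The remaining constraints (1, 2, 4, 5) are satisfied.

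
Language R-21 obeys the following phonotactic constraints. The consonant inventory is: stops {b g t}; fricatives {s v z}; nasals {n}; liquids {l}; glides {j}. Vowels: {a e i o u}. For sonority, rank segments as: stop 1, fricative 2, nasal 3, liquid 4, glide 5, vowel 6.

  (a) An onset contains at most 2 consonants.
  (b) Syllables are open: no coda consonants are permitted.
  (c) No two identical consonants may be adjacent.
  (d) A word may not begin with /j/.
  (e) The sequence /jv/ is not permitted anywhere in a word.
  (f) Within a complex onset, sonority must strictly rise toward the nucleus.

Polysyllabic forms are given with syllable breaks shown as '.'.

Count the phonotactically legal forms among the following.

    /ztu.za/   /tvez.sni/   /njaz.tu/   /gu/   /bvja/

/ztu.za/ — violates constraint (f): syllable 1 onset /zt/: /z/ (fricative, 2) → /t/ (stop, 1) does not rise → phonotactically illegal
/tvez.sni/ — violates constraint (b): syllable 1 coda /z/ has 1 consonant (> 0) → phonotactically illegal
/njaz.tu/ — violates constraint (b): syllable 1 coda /z/ has 1 consonant (> 0) → phonotactically illegal
/gu/ — σ1 onset /g/, coda /∅/ ok → phonotactically legal
/bvja/ — violates constraint (a): syllable 1 onset /bvj/ has 3 consonants (> 2) → phonotactically illegal
Phonotactically legal: /gu/ → 1.

1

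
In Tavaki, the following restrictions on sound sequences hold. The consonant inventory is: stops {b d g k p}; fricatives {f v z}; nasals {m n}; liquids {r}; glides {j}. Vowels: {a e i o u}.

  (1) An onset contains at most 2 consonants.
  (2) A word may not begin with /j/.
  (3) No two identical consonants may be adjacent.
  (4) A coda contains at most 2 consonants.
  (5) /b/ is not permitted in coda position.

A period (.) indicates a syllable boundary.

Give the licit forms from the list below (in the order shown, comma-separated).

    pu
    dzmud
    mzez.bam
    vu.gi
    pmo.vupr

pu, mzez.bam, vu.gi, pmo.vupr

pu — σ1 onset /p/, coda /∅/ ok → licit
dzmud — violates constraint 1: syllable 1 onset /dzm/ has 3 consonants (> 2) → illicit
mzez.bam — σ1 onset /mz/ (2C), coda /z/ ok; σ2 onset /b/, coda /m/ ok → licit
vu.gi — σ1 onset /v/, coda /∅/ ok; σ2 onset /g/, coda /∅/ ok → licit
pmo.vupr — σ1 onset /pm/ (2C), coda /∅/ ok; σ2 onset /v/, coda /pr/ (2C) ok → licit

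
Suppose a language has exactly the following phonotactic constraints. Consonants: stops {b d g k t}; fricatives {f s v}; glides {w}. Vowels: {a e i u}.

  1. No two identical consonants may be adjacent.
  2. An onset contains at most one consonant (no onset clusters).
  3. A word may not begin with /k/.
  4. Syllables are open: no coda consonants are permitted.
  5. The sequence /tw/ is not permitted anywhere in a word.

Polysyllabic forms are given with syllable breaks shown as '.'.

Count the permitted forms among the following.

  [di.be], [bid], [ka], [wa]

[di.be] — σ1 onset /d/, coda /∅/ ok; σ2 onset /b/, coda /∅/ ok → permitted
[bid] — violates constraint 4: syllable 1 coda /d/ has 1 consonant (> 0) → not permitted
[ka] — violates constraint 3: word begins with /k/ → not permitted
[wa] — σ1 onset /w/, coda /∅/ ok → permitted
Permitted: [di.be], [wa] → 2.

2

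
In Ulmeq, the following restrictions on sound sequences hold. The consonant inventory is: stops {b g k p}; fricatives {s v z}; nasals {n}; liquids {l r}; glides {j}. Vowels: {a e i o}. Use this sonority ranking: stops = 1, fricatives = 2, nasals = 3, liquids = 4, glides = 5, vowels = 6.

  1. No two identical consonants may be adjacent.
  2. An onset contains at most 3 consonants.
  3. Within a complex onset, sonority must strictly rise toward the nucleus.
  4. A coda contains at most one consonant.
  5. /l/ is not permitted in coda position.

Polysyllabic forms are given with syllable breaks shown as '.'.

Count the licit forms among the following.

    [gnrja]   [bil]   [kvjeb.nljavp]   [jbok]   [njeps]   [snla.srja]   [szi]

1

[gnrja] — violates constraint 2: syllable 1 onset /gnrj/ has 4 consonants (> 3) → illicit
[bil] — violates constraint 5: syllable 1 coda contains /l/ → illicit
[kvjeb.nljavp] — violates constraint 4: syllable 2 coda /vp/ has 2 consonants (> 1) → illicit
[jbok] — violates constraint 3: syllable 1 onset /jb/: /j/ (glide, 5) → /b/ (stop, 1) does not rise → illicit
[njeps] — violates constraint 4: syllable 1 coda /ps/ has 2 consonants (> 1) → illicit
[snla.srja] — σ1 onset /snl/ (2→3→4 rises), coda /∅/ ok; σ2 onset /srj/ (2→4→5 rises), coda /∅/ ok → licit
[szi] — violates constraint 3: syllable 1 onset /sz/: /s/ (fricative, 2) → /z/ (fricative, 2) does not rise → illicit
Licit: [snla.srja] → 1.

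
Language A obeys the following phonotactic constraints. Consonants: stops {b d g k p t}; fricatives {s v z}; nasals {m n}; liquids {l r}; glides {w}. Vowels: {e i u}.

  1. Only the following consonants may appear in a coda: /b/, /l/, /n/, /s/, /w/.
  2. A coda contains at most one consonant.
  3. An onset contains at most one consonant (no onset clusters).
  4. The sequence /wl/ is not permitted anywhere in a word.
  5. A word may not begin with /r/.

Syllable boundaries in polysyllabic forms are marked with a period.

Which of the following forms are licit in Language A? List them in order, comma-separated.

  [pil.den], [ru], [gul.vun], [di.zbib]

[pil.den] — σ1 onset /p/, coda /l/ ok; σ2 onset /d/, coda /n/ ok → licit
[ru] — violates constraint 5: word begins with /r/ → illicit
[gul.vun] — σ1 onset /g/, coda /l/ ok; σ2 onset /v/, coda /n/ ok → licit
[di.zbib] — violates constraint 3: syllable 2 onset /zb/ has 2 consonants (> 1) → illicit

[pil.den], [gul.vun]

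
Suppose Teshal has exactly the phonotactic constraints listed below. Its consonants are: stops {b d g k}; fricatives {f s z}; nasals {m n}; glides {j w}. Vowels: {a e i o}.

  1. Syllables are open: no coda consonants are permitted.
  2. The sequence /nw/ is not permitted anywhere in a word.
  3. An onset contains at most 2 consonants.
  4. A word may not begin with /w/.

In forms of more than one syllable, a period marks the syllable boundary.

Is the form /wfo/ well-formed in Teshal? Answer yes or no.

/wfo/ — violates constraint 4: word begins with /w/ → ill-formed

no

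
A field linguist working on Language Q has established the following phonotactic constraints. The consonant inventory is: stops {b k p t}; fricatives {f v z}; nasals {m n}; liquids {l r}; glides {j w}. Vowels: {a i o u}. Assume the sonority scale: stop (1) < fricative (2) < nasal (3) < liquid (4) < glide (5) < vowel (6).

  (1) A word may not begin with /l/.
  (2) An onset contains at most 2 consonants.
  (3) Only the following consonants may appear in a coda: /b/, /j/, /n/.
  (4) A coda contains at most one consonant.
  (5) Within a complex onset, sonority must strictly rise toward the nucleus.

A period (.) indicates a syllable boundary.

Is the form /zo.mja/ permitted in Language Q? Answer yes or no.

/zo.mja/ — σ1 onset /z/, coda /∅/ ok; σ2 onset /mj/ (3→5 rises), coda /∅/ ok → permitted

yes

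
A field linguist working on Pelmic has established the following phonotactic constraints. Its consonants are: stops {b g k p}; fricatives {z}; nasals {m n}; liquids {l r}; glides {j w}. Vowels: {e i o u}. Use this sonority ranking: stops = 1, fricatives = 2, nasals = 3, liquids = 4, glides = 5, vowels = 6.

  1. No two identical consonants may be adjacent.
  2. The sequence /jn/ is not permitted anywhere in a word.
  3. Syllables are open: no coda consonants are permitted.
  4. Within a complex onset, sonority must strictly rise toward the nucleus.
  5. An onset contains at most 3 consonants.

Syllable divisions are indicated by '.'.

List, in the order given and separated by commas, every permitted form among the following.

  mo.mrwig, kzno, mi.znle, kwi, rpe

mo.mrwig — violates constraint 3: syllable 2 coda /g/ has 1 consonant (> 0) → not permitted
kzno — σ1 onset /kzn/ (1→2→3 rises), coda /∅/ ok → permitted
mi.znle — σ1 onset /m/, coda /∅/ ok; σ2 onset /znl/ (2→3→4 rises), coda /∅/ ok → permitted
kwi — σ1 onset /kw/ (1→5 rises), coda /∅/ ok → permitted
rpe — violates constraint 4: syllable 1 onset /rp/: /r/ (liquid, 4) → /p/ (stop, 1) does not rise → not permitted

kzno, mi.znle, kwi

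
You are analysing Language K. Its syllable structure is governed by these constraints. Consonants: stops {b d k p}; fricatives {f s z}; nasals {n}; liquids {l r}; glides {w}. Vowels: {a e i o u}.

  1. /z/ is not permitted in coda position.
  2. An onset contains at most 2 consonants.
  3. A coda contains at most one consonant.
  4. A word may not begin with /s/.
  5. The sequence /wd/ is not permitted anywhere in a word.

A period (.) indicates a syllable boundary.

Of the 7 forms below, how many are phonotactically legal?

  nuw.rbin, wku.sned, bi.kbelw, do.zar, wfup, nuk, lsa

6

nuw.rbin — σ1 onset /n/, coda /w/ ok; σ2 onset /rb/ (2C), coda /n/ ok → phonotactically legal
wku.sned — σ1 onset /wk/ (2C), coda /∅/ ok; σ2 onset /sn/ (2C), coda /d/ ok → phonotactically legal
bi.kbelw — violates constraint 3: syllable 2 coda /lw/ has 2 consonants (> 1) → phonotactically illegal
do.zar — σ1 onset /d/, coda /∅/ ok; σ2 onset /z/, coda /r/ ok → phonotactically legal
wfup — σ1 onset /wf/ (2C), coda /p/ ok → phonotactically legal
nuk — σ1 onset /n/, coda /k/ ok → phonotactically legal
lsa — σ1 onset /ls/ (2C), coda /∅/ ok → phonotactically legal
Phonotactically legal: nuw.rbin, wku.sned, do.zar, wfup, nuk, lsa → 6.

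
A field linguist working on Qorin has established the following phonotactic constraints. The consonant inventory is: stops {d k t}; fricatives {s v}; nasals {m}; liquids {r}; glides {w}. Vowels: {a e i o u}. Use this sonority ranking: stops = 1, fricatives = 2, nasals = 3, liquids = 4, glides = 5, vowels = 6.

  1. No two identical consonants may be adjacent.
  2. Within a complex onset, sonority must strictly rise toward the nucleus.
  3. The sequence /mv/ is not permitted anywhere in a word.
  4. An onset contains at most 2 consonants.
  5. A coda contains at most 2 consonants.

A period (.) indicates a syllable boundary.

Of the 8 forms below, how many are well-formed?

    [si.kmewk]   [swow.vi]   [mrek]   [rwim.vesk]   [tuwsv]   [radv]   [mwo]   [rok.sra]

6

[si.kmewk] — σ1 onset /s/, coda /∅/ ok; σ2 onset /km/ (1→3 rises), coda /wk/ (2C) ok → well-formed
[swow.vi] — σ1 onset /sw/ (2→5 rises), coda /w/ ok; σ2 onset /v/, coda /∅/ ok → well-formed
[mrek] — σ1 onset /mr/ (3→4 rises), coda /k/ ok → well-formed
[rwim.vesk] — violates constraint 3: contains banned sequence /mv/ → ill-formed
[tuwsv] — violates constraint 5: syllable 1 coda /wsv/ has 3 consonants (> 2) → ill-formed
[radv] — σ1 onset /r/, coda /dv/ (2C) ok → well-formed
[mwo] — σ1 onset /mw/ (3→5 rises), coda /∅/ ok → well-formed
[rok.sra] — σ1 onset /r/, coda /k/ ok; σ2 onset /sr/ (2→4 rises), coda /∅/ ok → well-formed
Well-formed: [si.kmewk], [swow.vi], [mrek], [radv], [mwo], [rok.sra] → 6.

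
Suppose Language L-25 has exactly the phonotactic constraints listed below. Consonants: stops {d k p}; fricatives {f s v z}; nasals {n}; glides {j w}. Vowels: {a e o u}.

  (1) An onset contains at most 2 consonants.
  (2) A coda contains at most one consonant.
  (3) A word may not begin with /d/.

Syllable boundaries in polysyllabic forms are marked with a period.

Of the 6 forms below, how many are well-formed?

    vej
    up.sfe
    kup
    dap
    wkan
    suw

5

vej — σ1 onset /v/, coda /j/ ok → well-formed
up.sfe — σ1 onset /∅/, coda /p/ ok; σ2 onset /sf/ (2C), coda /∅/ ok → well-formed
kup — σ1 onset /k/, coda /p/ ok → well-formed
dap — violates constraint 3: word begins with /d/ → ill-formed
wkan — σ1 onset /wk/ (2C), coda /n/ ok → well-formed
suw — σ1 onset /s/, coda /w/ ok → well-formed
Well-formed: vej, up.sfe, kup, wkan, suw → 5.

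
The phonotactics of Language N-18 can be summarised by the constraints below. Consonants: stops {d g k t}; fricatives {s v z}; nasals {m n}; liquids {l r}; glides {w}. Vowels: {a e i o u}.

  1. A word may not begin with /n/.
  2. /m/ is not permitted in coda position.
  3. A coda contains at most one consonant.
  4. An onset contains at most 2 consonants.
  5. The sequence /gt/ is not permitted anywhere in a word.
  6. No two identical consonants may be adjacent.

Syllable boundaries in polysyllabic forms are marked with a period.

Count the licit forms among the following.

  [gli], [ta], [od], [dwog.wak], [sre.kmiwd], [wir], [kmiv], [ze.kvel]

[gli] — σ1 onset /gl/ (2C), coda /∅/ ok → licit
[ta] — σ1 onset /t/, coda /∅/ ok → licit
[od] — σ1 onset /∅/, coda /d/ ok → licit
[dwog.wak] — σ1 onset /dw/ (2C), coda /g/ ok; σ2 onset /w/, coda /k/ ok → licit
[sre.kmiwd] — violates constraint 3: syllable 2 coda /wd/ has 2 consonants (> 1) → illicit
[wir] — σ1 onset /w/, coda /r/ ok → licit
[kmiv] — σ1 onset /km/ (2C), coda /v/ ok → licit
[ze.kvel] — σ1 onset /z/, coda /∅/ ok; σ2 onset /kv/ (2C), coda /l/ ok → licit
Licit: [gli], [ta], [od], [dwog.wak], [wir], [kmiv], [ze.kvel] → 7.

7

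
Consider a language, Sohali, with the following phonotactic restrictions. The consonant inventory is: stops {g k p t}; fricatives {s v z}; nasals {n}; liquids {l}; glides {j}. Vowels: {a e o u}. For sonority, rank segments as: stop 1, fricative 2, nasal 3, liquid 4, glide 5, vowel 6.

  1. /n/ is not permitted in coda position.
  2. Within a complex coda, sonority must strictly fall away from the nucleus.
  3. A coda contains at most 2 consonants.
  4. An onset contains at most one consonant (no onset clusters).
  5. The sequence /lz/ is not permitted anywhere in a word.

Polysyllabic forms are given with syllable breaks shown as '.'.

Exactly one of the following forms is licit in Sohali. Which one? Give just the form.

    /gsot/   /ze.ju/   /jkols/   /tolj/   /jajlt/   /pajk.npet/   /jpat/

/ze.ju/

/gsot/ — violates constraint 4: syllable 1 onset /gs/ has 2 consonants (> 1) → illicit
/ze.ju/ — σ1 onset /z/, coda /∅/ ok; σ2 onset /j/, coda /∅/ ok → licit
/jkols/ — violates constraint 4: syllable 1 onset /jk/ has 2 consonants (> 1) → illicit
/tolj/ — violates constraint 2: syllable 1 coda /lj/: /l/ (liquid, 4) → /j/ (glide, 5) does not fall → illicit
/jajlt/ — violates constraint 3: syllable 1 coda /jlt/ has 3 consonants (> 2) → illicit
/pajk.npet/ — violates constraint 4: syllable 2 onset /np/ has 2 consonants (> 1) → illicit
/jpat/ — violates constraint 4: syllable 1 onset /jp/ has 2 consonants (> 1) → illicit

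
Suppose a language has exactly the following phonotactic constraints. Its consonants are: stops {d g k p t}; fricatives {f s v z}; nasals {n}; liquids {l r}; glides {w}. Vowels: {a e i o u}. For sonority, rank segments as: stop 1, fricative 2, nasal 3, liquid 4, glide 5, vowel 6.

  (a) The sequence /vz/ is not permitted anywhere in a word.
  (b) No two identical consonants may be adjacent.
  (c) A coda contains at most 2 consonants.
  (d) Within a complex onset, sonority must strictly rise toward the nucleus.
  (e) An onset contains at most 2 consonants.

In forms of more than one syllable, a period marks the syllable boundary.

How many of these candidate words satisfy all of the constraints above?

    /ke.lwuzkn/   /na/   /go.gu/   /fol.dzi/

/ke.lwuzkn/ — violates constraint (c): syllable 2 coda /zkn/ has 3 consonants (> 2) → phonotactically illegal
/na/ — σ1 onset /n/, coda /∅/ ok → phonotactically legal
/go.gu/ — σ1 onset /g/, coda /∅/ ok; σ2 onset /g/, coda /∅/ ok → phonotactically legal
/fol.dzi/ — σ1 onset /f/, coda /l/ ok; σ2 onset /dz/ (1→2 rises), coda /∅/ ok → phonotactically legal
Phonotactically legal: /na/, /go.gu/, /fol.dzi/ → 3.

3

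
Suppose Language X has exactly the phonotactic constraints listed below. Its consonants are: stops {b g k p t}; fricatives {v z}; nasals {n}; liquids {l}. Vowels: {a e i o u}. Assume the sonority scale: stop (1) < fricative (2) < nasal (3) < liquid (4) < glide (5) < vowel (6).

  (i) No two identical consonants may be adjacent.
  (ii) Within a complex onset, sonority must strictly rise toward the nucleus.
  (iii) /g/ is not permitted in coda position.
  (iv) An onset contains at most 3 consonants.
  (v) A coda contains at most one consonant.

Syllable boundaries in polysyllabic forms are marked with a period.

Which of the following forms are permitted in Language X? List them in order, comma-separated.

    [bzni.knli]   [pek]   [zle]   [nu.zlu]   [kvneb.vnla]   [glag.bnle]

[bzni.knli], [pek], [zle], [nu.zlu], [kvneb.vnla]

[bzni.knli] — σ1 onset /bzn/ (1→2→3 rises), coda /∅/ ok; σ2 onset /knl/ (1→3→4 rises), coda /∅/ ok → permitted
[pek] — σ1 onset /p/, coda /k/ ok → permitted
[zle] — σ1 onset /zl/ (2→4 rises), coda /∅/ ok → permitted
[nu.zlu] — σ1 onset /n/, coda /∅/ ok; σ2 onset /zl/ (2→4 rises), coda /∅/ ok → permitted
[kvneb.vnla] — σ1 onset /kvn/ (1→2→3 rises), coda /b/ ok; σ2 onset /vnl/ (2→3→4 rises), coda /∅/ ok → permitted
[glag.bnle] — violates constraint (iii): syllable 1 coda contains /g/ → not permitted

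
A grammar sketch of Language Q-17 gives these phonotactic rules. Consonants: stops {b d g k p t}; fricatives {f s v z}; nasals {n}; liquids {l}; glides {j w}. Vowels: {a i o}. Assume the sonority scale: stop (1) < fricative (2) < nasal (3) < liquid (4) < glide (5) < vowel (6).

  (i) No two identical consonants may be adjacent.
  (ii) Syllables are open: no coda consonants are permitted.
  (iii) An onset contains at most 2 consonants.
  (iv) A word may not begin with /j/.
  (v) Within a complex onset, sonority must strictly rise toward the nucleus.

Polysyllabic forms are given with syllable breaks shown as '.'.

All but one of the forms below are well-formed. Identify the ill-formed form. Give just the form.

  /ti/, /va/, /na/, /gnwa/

/gnwa/

/ti/ — σ1 onset /t/, coda /∅/ ok → well-formed
/va/ — σ1 onset /v/, coda /∅/ ok → well-formed
/na/ — σ1 onset /n/, coda /∅/ ok → well-formed
/gnwa/ — violates constraint (iii): syllable 1 onset /gnw/ has 3 consonants (> 2) → ill-formed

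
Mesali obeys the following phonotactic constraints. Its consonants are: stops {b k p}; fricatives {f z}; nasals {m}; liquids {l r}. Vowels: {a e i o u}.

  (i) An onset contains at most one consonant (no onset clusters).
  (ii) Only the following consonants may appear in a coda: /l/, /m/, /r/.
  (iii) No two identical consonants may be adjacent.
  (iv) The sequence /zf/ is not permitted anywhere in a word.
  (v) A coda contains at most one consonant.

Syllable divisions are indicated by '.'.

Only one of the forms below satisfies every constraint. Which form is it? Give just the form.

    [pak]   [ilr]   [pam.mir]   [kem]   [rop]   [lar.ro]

[kem]

[pak] — violates constraint (ii): syllable 1 coda contains /k/, which is not a licensed coda consonant → illicit
[ilr] — violates constraint (v): syllable 1 coda /lr/ has 2 consonants (> 1) → illicit
[pam.mir] — violates constraint (iii): adjacent identical consonants /mm/ → illicit
[kem] — σ1 onset /k/, coda /m/ ok → licit
[rop] — violates constraint (ii): syllable 1 coda contains /p/, which is not a licensed coda consonant → illicit
[lar.ro] — violates constraint (iii): adjacent identical consonants /rr/ → illicit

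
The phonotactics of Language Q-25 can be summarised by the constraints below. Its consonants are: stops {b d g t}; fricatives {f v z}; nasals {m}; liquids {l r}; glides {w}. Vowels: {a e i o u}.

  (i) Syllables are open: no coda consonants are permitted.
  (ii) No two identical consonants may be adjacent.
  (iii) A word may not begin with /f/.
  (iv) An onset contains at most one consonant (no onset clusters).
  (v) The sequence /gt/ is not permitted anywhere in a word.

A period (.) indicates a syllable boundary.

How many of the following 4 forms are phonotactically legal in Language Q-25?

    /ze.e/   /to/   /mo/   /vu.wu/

/ze.e/ — σ1 onset /z/, coda /∅/ ok; σ2 onset /∅/, coda /∅/ ok → phonotactically legal
/to/ — σ1 onset /t/, coda /∅/ ok → phonotactically legal
/mo/ — σ1 onset /m/, coda /∅/ ok → phonotactically legal
/vu.wu/ — σ1 onset /v/, coda /∅/ ok; σ2 onset /w/, coda /∅/ ok → phonotactically legal
Phonotactically legal: /ze.e/, /to/, /mo/, /vu.wu/ → 4.

4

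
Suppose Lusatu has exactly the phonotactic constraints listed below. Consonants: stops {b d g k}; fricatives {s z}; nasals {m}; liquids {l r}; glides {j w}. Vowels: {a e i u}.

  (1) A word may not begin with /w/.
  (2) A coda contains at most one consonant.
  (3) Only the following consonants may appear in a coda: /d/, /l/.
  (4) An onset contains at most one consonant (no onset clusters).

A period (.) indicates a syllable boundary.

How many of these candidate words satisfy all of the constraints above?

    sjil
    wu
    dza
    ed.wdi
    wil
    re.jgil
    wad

0

sjil — violates constraint 4: syllable 1 onset /sj/ has 2 consonants (> 1) → not permitted
wu — violates constraint 1: word begins with /w/ → not permitted
dza — violates constraint 4: syllable 1 onset /dz/ has 2 consonants (> 1) → not permitted
ed.wdi — violates constraint 4: syllable 2 onset /wd/ has 2 consonants (> 1) → not permitted
wil — violates constraint 1: word begins with /w/ → not permitted
re.jgil — violates constraint 4: syllable 2 onset /jg/ has 2 consonants (> 1) → not permitted
wad — violates constraint 1: word begins with /w/ → not permitted
No form is permitted → 0.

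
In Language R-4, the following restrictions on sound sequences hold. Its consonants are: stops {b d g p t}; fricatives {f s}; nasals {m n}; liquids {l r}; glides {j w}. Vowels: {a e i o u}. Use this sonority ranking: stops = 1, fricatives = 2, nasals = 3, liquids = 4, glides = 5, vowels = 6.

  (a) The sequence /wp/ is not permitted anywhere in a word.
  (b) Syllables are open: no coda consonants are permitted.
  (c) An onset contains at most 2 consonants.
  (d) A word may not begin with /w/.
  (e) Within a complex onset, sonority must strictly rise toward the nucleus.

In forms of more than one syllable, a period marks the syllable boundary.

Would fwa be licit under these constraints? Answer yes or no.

fwa — σ1 onset /fw/ (2→5 rises), coda /∅/ ok → licit

yes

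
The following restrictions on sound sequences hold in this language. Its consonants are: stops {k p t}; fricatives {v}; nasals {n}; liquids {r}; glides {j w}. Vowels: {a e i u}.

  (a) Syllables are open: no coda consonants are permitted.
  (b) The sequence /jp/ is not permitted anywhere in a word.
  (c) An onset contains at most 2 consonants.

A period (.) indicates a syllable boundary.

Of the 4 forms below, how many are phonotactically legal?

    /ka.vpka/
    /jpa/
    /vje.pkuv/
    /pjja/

0

/ka.vpka/ — violates constraint (c): syllable 2 onset /vpk/ has 3 consonants (> 2) → phonotactically illegal
/jpa/ — violates constraint (b): contains banned sequence /jp/ → phonotactically illegal
/vje.pkuv/ — violates constraint (a): syllable 2 coda /v/ has 1 consonant (> 0) → phonotactically illegal
/pjja/ — violates constraint (c): syllable 1 onset /pjj/ has 3 consonants (> 2) → phonotactically illegal
No form is phonotactically legal → 0.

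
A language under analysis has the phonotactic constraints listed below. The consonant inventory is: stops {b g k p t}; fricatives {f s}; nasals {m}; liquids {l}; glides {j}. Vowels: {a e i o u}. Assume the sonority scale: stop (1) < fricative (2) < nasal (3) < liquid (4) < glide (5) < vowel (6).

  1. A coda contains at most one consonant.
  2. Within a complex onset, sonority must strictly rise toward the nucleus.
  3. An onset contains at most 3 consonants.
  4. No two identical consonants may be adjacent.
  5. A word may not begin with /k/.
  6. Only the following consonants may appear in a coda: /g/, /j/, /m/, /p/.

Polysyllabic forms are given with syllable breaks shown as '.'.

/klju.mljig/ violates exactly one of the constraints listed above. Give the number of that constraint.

5

/klju.mljig/: word begins with /k/.
This is a violation of constraint 5: "A word may not begin with /k/."
The remaining constraints (1, 2, 3, 4, 6) are satisfied.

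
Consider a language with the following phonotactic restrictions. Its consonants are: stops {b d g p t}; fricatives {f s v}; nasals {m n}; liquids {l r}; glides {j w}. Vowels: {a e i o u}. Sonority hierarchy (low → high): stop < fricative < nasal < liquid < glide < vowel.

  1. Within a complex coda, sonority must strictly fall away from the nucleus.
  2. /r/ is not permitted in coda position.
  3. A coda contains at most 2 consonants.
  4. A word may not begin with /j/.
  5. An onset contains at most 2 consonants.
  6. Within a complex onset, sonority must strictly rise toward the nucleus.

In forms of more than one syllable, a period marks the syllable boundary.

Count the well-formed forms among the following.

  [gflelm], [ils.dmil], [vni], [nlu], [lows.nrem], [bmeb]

5

[gflelm] — violates constraint 5: syllable 1 onset /gfl/ has 3 consonants (> 2) → ill-formed
[ils.dmil] — σ1 onset /∅/, coda /ls/ (4→2 falls) ok; σ2 onset /dm/ (1→3 rises), coda /l/ ok → well-formed
[vni] — σ1 onset /vn/ (2→3 rises), coda /∅/ ok → well-formed
[nlu] — σ1 onset /nl/ (3→4 rises), coda /∅/ ok → well-formed
[lows.nrem] — σ1 onset /l/, coda /ws/ (5→2 falls) ok; σ2 onset /nr/ (3→4 rises), coda /m/ ok → well-formed
[bmeb] — σ1 onset /bm/ (1→3 rises), coda /b/ ok → well-formed
Well-formed: [ils.dmil], [vni], [nlu], [lows.nrem], [bmeb] → 5.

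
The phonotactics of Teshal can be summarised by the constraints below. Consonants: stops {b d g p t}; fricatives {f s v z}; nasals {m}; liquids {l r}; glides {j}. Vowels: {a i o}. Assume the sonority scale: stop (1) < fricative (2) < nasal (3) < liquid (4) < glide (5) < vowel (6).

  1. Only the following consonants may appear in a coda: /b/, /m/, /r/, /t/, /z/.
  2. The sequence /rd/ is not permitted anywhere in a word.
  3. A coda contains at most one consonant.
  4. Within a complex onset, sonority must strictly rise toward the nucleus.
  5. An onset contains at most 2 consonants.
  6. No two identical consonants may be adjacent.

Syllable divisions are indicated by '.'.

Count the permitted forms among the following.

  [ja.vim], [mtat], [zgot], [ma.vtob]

[ja.vim] — σ1 onset /j/, coda /∅/ ok; σ2 onset /v/, coda /m/ ok → permitted
[mtat] — violates constraint 4: syllable 1 onset /mt/: /m/ (nasal, 3) → /t/ (stop, 1) does not rise → not permitted
[zgot] — violates constraint 4: syllable 1 onset /zg/: /z/ (fricative, 2) → /g/ (stop, 1) does not rise → not permitted
[ma.vtob] — violates constraint 4: syllable 2 onset /vt/: /v/ (fricative, 2) → /t/ (stop, 1) does not rise → not permitted
Permitted: [ja.vim] → 1.

1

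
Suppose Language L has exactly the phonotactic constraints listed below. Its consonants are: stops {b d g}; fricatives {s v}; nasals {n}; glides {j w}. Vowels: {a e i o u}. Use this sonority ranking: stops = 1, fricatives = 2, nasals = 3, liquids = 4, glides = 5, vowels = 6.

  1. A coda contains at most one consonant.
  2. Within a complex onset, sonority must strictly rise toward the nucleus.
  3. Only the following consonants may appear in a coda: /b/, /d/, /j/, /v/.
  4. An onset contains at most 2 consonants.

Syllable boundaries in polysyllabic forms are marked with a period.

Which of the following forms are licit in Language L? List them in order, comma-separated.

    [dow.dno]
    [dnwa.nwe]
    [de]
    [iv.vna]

[de], [iv.vna]

[dow.dno] — violates constraint 3: syllable 1 coda contains /w/, which is not a licensed coda consonant → illicit
[dnwa.nwe] — violates constraint 4: syllable 1 onset /dnw/ has 3 consonants (> 2) → illicit
[de] — σ1 onset /d/, coda /∅/ ok → licit
[iv.vna] — σ1 onset /∅/, coda /v/ ok; σ2 onset /vn/ (2→3 rises), coda /∅/ ok → licit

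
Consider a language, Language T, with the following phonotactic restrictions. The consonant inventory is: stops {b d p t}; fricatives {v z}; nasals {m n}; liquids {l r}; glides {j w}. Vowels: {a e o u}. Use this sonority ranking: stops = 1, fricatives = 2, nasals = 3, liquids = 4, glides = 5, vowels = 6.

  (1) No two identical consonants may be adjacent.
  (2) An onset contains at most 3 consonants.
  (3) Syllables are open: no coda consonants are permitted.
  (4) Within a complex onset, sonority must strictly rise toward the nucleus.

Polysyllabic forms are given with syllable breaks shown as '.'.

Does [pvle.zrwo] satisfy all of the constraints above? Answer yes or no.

yes

[pvle.zrwo] — σ1 onset /pvl/ (1→2→4 rises), coda /∅/ ok; σ2 onset /zrw/ (2→4→5 rises), coda /∅/ ok → licit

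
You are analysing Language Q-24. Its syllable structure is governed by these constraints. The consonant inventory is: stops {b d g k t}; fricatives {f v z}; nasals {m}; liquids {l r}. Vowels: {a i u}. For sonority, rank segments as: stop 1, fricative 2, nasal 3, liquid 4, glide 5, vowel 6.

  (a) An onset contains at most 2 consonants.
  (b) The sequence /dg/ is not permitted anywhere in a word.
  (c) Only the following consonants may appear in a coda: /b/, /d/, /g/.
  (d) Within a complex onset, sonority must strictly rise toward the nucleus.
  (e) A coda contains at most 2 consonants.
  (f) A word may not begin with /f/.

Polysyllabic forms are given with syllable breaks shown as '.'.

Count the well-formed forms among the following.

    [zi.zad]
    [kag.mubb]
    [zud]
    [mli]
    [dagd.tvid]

5

[zi.zad] — σ1 onset /z/, coda /∅/ ok; σ2 onset /z/, coda /d/ ok → well-formed
[kag.mubb] — σ1 onset /k/, coda /g/ ok; σ2 onset /m/, coda /bb/ (2C) ok → well-formed
[zud] — σ1 onset /z/, coda /d/ ok → well-formed
[mli] — σ1 onset /ml/ (3→4 rises), coda /∅/ ok → well-formed
[dagd.tvid] — σ1 onset /d/, coda /gd/ (2C) ok; σ2 onset /tv/ (1→2 rises), coda /d/ ok → well-formed
Well-formed: [zi.zad], [kag.mubb], [zud], [mli], [dagd.tvid] → 5.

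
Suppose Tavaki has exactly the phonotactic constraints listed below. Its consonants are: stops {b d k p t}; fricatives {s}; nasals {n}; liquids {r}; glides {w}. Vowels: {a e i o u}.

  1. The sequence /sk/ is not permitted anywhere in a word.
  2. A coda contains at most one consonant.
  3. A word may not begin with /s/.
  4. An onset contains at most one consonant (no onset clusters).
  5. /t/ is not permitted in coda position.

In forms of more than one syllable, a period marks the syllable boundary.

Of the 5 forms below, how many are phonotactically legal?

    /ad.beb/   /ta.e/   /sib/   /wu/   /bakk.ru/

3

/ad.beb/ — σ1 onset /∅/, coda /d/ ok; σ2 onset /b/, coda /b/ ok → phonotactically legal
/ta.e/ — σ1 onset /t/, coda /∅/ ok; σ2 onset /∅/, coda /∅/ ok → phonotactically legal
/sib/ — violates constraint 3: word begins with /s/ → phonotactically illegal
/wu/ — σ1 onset /w/, coda /∅/ ok → phonotactically legal
/bakk.ru/ — violates constraint 2: syllable 1 coda /kk/ has 2 consonants (> 1) → phonotactically illegal
Phonotactically legal: /ad.beb/, /ta.e/, /wu/ → 3.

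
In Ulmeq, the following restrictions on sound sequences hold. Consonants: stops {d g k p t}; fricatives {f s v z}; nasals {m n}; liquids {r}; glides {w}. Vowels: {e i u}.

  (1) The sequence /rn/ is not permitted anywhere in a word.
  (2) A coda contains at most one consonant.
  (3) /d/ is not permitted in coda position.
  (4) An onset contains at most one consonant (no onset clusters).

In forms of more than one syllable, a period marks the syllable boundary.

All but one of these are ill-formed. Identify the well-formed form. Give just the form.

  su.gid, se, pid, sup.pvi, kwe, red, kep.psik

su.gid — violates constraint 3: syllable 2 coda contains /d/ → ill-formed
se — σ1 onset /s/, coda /∅/ ok → well-formed
pid — violates constraint 3: syllable 1 coda contains /d/ → ill-formed
sup.pvi — violates constraint 4: syllable 2 onset /pv/ has 2 consonants (> 1) → ill-formed
kwe — violates constraint 4: syllable 1 onset /kw/ has 2 consonants (> 1) → ill-formed
red — violates constraint 3: syllable 1 coda contains /d/ → ill-formed
kep.psik — violates constraint 4: syllable 2 onset /ps/ has 2 consonants (> 1) → ill-formed

se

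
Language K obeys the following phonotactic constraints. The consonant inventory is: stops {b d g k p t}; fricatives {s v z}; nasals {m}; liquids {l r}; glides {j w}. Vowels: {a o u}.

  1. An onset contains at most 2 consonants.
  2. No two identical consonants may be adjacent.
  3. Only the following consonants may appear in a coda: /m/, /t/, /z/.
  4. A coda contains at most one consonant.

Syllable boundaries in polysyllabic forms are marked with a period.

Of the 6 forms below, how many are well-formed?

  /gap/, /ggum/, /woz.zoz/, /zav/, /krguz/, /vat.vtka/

/gap/ — violates constraint 3: syllable 1 coda contains /p/, which is not a licensed coda consonant → ill-formed
/ggum/ — violates constraint 2: adjacent identical consonants /gg/ → ill-formed
/woz.zoz/ — violates constraint 2: adjacent identical consonants /zz/ → ill-formed
/zav/ — violates constraint 3: syllable 1 coda contains /v/, which is not a licensed coda consonant → ill-formed
/krguz/ — violates constraint 1: syllable 1 onset /krg/ has 3 consonants (> 2) → ill-formed
/vat.vtka/ — violates constraint 1: syllable 2 onset /vtk/ has 3 consonants (> 2) → ill-formed
No form is well-formed → 0.

0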